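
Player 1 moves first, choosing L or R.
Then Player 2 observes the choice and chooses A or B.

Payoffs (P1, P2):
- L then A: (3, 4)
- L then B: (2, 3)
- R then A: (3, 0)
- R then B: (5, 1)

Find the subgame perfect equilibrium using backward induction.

P1 plays R, P2 plays A after L and B after R; Payoff (5, 1)

Work:
Backward induction:
After L: P2 chooses A → P1 gets 3
After R: P2 chooses B → P1 gets 5
P1 chooses R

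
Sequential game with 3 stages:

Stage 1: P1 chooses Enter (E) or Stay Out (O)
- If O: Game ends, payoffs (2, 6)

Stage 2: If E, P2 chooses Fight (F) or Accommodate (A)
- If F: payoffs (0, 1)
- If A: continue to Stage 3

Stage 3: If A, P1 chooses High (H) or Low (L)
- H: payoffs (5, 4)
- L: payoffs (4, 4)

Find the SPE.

SPE: (E, A, H); Outcome (5, 4)

Work:
Stage 3: P1 chooses H (5 vs 4)
Stage 2: P2: F->1, A->4 (anticipating H). Choose A
Stage 1: P1: O->2, E->5 (anticipating A, H). Choose E
SPE path: E -> A -> H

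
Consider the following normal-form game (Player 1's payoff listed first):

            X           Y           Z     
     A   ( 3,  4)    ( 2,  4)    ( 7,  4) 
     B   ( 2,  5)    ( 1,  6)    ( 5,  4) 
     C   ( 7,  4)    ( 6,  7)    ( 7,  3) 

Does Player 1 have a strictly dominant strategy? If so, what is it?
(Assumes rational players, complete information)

No strictly dominant strategy exists for Player 1

Work:
A strategy strictly dominates another if it gives a strictly higher payoff against every opponent action. Compare each pair of P1's strategies column-by-column:
  A vs B: [3 vs 2, 2 vs 1, 7 vs 5] → A strictly dominates B
  A vs C: [3 vs 7, 2 vs 6, 7 vs 7] → A does not strictly dominate C (column X: 3 ≤ 7)
  B vs A: [2 vs 3, 1 vs 2, 5 vs 7] → B does not strictly dominate A (column X: 2 ≤ 3)
  B vs C: [2 vs 7, 1 vs 6, 5 vs 7] → B does not strictly dominate C (column X: 2 ≤ 7)
  C vs A: [7 vs 3, 6 vs 2, 7 vs 7] → C does not strictly dominate A (column Z: 7 ≤ 7)
  C vs B: [7 vs 2, 6 vs 1, 7 vs 5] → C strictly dominates B
No single strategy strictly dominates all others → no strictly dominant strategy.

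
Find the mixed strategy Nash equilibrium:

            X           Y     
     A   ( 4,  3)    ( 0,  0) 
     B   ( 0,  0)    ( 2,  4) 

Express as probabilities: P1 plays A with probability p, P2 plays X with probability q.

p = 0.5714, q = 0.3333

Work:
Find probabilities that make opponent indifferent:
P2 chooses q to make P1 indifferent between A and B
P1 chooses p to make P2 indifferent between X and Y
Mixed NE: P1 plays (A: 0.5714, B: 0.4286), P2 plays (X: 0.3333, Y: 0.6667)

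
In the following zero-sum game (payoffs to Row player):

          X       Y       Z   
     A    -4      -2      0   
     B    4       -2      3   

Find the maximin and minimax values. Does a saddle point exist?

Maximin = -2, Minimax = -2, Saddle: True

Work:
Row minimums: [-4, -2] → maximin = -2
Column maximums: [4, -2, 3] → minimax = -2
Saddle point exists! Game value = -2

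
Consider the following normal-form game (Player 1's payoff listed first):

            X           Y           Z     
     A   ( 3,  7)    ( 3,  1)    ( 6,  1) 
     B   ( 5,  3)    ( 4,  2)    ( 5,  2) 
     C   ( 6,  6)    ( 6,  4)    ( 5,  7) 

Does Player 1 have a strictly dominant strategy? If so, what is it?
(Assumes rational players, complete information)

No strictly dominant strategy exists for Player 1

Work:
A strategy strictly dominates another if it gives a strictly higher payoff against every opponent action. Compare each pair of P1's strategies column-by-column:
  A vs B: [3 vs 5, 3 vs 4, 6 vs 5] → A does not strictly dominate B (column X: 3 ≤ 5)
  A vs C: [3 vs 6, 3 vs 6, 6 vs 5] → A does not strictly dominate C (column X: 3 ≤ 6)
  B vs A: [5 vs 3, 4 vs 3, 5 vs 6] → B does not strictly dominate A (column Z: 5 ≤ 6)
  B vs C: [5 vs 6, 4 vs 6, 5 vs 5] → B does not strictly dominate C (column X: 5 ≤ 6)
  C vs A: [6 vs 3, 6 vs 3, 5 vs 6] → C does not strictly dominate A (column Z: 5 ≤ 6)
  C vs B: [6 vs 5, 6 vs 4, 5 vs 5] → C does not strictly dominate B (column Z: 5 ≤ 5)
No single strategy strictly dominates all others → no strictly dominant strategy.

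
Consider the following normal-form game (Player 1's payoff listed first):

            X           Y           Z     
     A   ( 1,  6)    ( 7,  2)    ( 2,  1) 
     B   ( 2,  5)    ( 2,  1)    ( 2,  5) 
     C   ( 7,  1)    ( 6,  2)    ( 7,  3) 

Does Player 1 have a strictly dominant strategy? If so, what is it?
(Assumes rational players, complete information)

No strictly dominant strategy exists for Player 1

Work:
A strategy strictly dominates another if it gives a strictly higher payoff against every opponent action. Compare each pair of P1's strategies column-by-column:
  A vs B: [1 vs 2, 7 vs 2, 2 vs 2] → A does not strictly dominate B (column X: 1 ≤ 2)
  A vs C: [1 vs 7, 7 vs 6, 2 vs 7] → A does not strictly dominate C (column X: 1 ≤ 7)
  B vs A: [2 vs 1, 2 vs 7, 2 vs 2] → B does not strictly dominate A (column Y: 2 ≤ 7)
  B vs C: [2 vs 7, 2 vs 6, 2 vs 7] → B does not strictly dominate C (column X: 2 ≤ 7)
  C vs A: [7 vs 1, 6 vs 7, 7 vs 2] → C does not strictly dominate A (column Y: 6 ≤ 7)
  C vs B: [7 vs 2, 6 vs 2, 7 vs 2] → C strictly dominates B
No single strategy strictly dominates all others → no strictly dominant strategy.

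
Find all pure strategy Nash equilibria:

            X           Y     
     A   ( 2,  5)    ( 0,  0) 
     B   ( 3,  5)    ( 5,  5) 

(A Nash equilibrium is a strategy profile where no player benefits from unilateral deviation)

Nash equilibrium: (B, X), (B, Y)

Work:
Best responses:
  P1 vs X: payoffs [2, 3] → best response B (payoff 3)
  P1 vs Y: payoffs [0, 5] → best response B (payoff 5)
  P2 vs A: payoffs [5, 0] → best response X (payoff 5)
  P2 vs B: payoffs [5, 5] → best response X/Y (payoff 5)
Mutual best responses: (B,X), (B,Y) → Nash equilibria.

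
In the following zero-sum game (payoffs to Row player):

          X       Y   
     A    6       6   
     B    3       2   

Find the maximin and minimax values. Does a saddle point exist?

Maximin = 6, Minimax = 6, Saddle: True

Work:
Row minimums: [6, 2] → maximin = 6
Column maximums: [6, 6] → minimax = 6
Saddle point exists! Game value = 6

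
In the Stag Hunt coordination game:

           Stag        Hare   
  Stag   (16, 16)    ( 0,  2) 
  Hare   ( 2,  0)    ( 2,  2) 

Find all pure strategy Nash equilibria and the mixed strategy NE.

Pure NE: (Stag, Stag) and (Hare, Hare); Mixed NE: p = 0.125, q = 0.125

Work:
Check pure NE:
(Stag, Stag): (16, 16) - no unilateral deviation beneficial
(Hare, Hare): (2, 2) - no unilateral deviation beneficial
Mixed NE: P1 plays Stag with p = 0.125, P2 plays Stag with q = 0.125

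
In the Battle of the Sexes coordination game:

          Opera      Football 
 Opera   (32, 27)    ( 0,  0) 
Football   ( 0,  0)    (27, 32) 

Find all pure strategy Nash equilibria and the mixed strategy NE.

Pure NE: (Opera, Opera) and (Football, Football); Mixed NE: p = 0.5424, q = 0.4576

Work:
Check pure NE:
(Opera, Opera): (32, 27) - no unilateral deviation beneficial
(Football, Football): (27, 32) - no unilateral deviation beneficial
Mixed NE: P1 plays Opera with p = 0.5424, P2 plays Opera with q = 0.4576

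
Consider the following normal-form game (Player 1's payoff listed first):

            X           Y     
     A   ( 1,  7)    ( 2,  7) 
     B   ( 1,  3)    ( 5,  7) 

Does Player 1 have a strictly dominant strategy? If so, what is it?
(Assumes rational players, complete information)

No strictly dominant strategy exists for Player 1

Work:
A strategy strictly dominates another if it gives a strictly higher payoff against every opponent action. Compare each pair of P1's strategies column-by-column:
  A vs B: [1 vs 1, 2 vs 5] → A does not strictly dominate B (column X: 1 ≤ 1)
  B vs A: [1 vs 1, 5 vs 2] → B does not strictly dominate A (column X: 1 ≤ 1)
No single strategy strictly dominates all others → no strictly dominant strategy.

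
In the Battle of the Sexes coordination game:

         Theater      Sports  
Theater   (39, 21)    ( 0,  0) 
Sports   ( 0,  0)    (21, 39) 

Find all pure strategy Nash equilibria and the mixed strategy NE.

Pure NE: (Theater, Theater) and (Sports, Sports); Mixed NE: p = 0.65, q = 0.35

Work:
Check pure NE:
(Theater, Theater): (39, 21) - no unilateral deviation beneficial
(Sports, Sports): (21, 39) - no unilateral deviation beneficial
Mixed NE: P1 plays Theater with p = 0.65, P2 plays Theater with q = 0.35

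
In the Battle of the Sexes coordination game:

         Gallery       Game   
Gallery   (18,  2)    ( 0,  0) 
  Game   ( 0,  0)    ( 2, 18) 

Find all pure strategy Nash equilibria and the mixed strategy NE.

Pure NE: (Gallery, Gallery) and (Game, Game); Mixed NE: p = 0.9, q = 0.1

Work:
Check pure NE:
(Gallery, Gallery): (18, 2) - no unilateral deviation beneficial
(Game, Game): (2, 18) - no unilateral deviation beneficial
Mixed NE: P1 plays Gallery with p = 0.9, P2 plays Gallery with q = 0.1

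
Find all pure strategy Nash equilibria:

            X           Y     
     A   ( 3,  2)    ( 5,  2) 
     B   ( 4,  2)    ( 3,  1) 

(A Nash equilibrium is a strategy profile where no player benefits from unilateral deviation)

Nash equilibrium: (A, Y), (B, X)

Work:
Best responses:
  P1 vs X: payoffs [3, 4] → best response B (payoff 4)
  P1 vs Y: payoffs [5, 3] → best response A (payoff 5)
  P2 vs A: payoffs [2, 2] → best response X/Y (payoff 2)
  P2 vs B: payoffs [2, 1] → best response X (payoff 2)
Mutual best responses: (A,Y), (B,X) → Nash equilibria.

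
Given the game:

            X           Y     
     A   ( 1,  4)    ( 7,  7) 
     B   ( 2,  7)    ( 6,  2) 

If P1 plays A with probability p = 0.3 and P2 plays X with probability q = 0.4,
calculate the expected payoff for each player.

E[P1] = 4.46, E[P2] = 4.54

Work:
E[P1] = p·q·π₁(A,X) + p·(1-q)·π₁(A,Y) + (1-p)·q·π₁(B,X) + (1-p)·(1-q)·π₁(B,Y)
= 0.3·0.4·1 + 0.3·0.6·7 + 0.7·0.4·2 + 0.7·0.6·6
= 4.46

E[P2] = 4.54 (similar calculation)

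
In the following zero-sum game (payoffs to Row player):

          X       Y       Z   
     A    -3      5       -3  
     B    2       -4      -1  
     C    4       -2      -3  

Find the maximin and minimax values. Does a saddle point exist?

Maximin = -3, Minimax = -1, Saddle: False

Work:
Row minimums: [-3, -4, -3] → maximin = -3
Column maximums: [4, 5, -1] → minimax = -1
No saddle point (maximin ≠ minimax). Mixed strategy needed.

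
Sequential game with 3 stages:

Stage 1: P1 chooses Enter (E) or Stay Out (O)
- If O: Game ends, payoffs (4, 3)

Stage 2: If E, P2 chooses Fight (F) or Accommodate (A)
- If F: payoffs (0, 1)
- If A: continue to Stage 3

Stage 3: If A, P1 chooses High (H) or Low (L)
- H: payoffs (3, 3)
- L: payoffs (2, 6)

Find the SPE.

SPE: (O, A, H); Outcome (4, 3)

Work:
Stage 3: P1 chooses H (3 vs 2)
Stage 2: P2: F->1, A->3 (anticipating H). Choose A
Stage 1: P1: O->4, E->3 (anticipating A, H). Choose O
SPE path: O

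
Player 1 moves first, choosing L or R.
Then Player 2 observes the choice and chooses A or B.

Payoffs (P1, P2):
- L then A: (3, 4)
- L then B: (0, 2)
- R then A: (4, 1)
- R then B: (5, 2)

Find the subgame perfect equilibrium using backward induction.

P1 plays R, P2 plays A after L and B after R; Payoff (5, 2)

Work:
Backward induction:
After L: P2 chooses A → P1 gets 3
After R: P2 chooses B → P1 gets 5
P1 chooses R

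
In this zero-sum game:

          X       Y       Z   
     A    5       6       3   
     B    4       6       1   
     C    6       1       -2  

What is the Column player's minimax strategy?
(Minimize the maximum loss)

Column should play Z, value = 3

Work:
Column player minimizes Row's maximum payoff:
Column X: max payoff to Row = 6
Column Y: max payoff to Row = 6
Column Z: max payoff to Row = 3
Minimum is 3, achieved by column Z.
Minimax strategy: Z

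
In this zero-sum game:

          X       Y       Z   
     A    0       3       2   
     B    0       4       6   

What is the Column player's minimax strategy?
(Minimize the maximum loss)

Column should play X, value = 0

Work:
Column player minimizes Row's maximum payoff:
Column X: max payoff to Row = 0
Column Y: max payoff to Row = 4
Column Z: max payoff to Row = 6
Minimum is 0, achieved by column X.
Minimax strategy: X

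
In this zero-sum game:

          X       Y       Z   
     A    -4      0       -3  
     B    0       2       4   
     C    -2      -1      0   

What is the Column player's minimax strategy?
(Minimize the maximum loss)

Column should play X, value = 0

Work:
Column player minimizes Row's maximum payoff:
Column X: max payoff to Row = 0
Column Y: max payoff to Row = 2
Column Z: max payoff to Row = 4
Minimum is 0, achieved by column X.
Minimax strategy: X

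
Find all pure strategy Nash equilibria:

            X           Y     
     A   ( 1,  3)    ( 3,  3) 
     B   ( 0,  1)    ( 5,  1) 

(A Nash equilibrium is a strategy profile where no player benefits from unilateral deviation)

Nash equilibrium: (A, X), (B, Y)

Work:
Best responses:
  P1 vs X: payoffs [1, 0] → best response A (payoff 1)
  P1 vs Y: payoffs [3, 5] → best response B (payoff 5)
  P2 vs A: payoffs [3, 3] → best response X/Y (payoff 3)
  P2 vs B: payoffs [1, 1] → best response X/Y (payoff 1)
Mutual best responses: (A,X), (B,Y) → Nash equilibria.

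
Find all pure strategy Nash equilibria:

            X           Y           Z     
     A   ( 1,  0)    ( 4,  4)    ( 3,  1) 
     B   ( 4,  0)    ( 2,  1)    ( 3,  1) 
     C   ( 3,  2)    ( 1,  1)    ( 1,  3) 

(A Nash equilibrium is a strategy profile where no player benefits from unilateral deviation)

Nash equilibrium: (A, Y), (B, Z)

Work:
Best responses:
  P1 vs X: payoffs [1, 4, 3] → best response B (payoff 4)
  P1 vs Y: payoffs [4, 2, 1] → best response A (payoff 4)
  P1 vs Z: payoffs [3, 3, 1] → best response A/B (payoff 3)
  P2 vs A: payoffs [0, 4, 1] → best response Y (payoff 4)
  P2 vs B: payoffs [0, 1, 1] → best response Y/Z (payoff 1)
  P2 vs C: payoffs [2, 1, 3] → best response Z (payoff 3)
Mutual best responses: (A,Y), (B,Z) → Nash equilibria.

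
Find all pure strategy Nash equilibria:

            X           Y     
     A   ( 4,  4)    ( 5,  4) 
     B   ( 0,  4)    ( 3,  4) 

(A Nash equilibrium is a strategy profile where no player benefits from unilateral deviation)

Nash equilibrium: (A, X), (A, Y)

Work:
Best responses:
  P1 vs X: payoffs [4, 0] → best response A (payoff 4)
  P1 vs Y: payoffs [5, 3] → best response A (payoff 5)
  P2 vs A: payoffs [4, 4] → best response X/Y (payoff 4)
  P2 vs B: payoffs [4, 4] → best response X/Y (payoff 4)
Mutual best responses: (A,X), (A,Y) → Nash equilibria.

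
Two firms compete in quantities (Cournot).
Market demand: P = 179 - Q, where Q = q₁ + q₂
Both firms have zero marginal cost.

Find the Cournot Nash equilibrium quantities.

q₁* = q₂* = 59.67; P* = 59.67

Work:
Profit: π_i = P·q_i = (a - q_i - q_j)·q_i
FOC: ∂π_i/∂q_i = a - 2q_i - q_j = 0
Reaction function: q_i = (179 - q_j)/2
Symmetry: q* = 179/3 = 59.67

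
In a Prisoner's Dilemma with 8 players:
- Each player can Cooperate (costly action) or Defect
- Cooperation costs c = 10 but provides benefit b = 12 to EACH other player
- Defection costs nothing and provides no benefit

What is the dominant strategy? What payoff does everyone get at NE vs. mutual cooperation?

Dominant: Defect; NE payoff = 0; Coop payoff = 74

Work:
Defect dominates (saves cost c = 10, benefit to others is external)
NE: All defect → everyone gets 0
If all cooperate: each receives (7)×12 - 10 = 74
Social dilemma: 74 > 0 but NE gives 0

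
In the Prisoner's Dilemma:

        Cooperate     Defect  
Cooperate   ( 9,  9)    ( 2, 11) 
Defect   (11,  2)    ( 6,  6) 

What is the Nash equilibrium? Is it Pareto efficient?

(Defect, Defect) is NE; not Pareto efficient

Work:
Defect dominates Cooperate for both players:
If P2 cooperates: Defect (11) > Cooperate (9)
If P2 defects: Defect (6) > Cooperate (2)
NE: (Defect, Defect) with payoff (6, 6)
But (Cooperate, Cooperate) = (9, 9) Pareto dominates (6, 6)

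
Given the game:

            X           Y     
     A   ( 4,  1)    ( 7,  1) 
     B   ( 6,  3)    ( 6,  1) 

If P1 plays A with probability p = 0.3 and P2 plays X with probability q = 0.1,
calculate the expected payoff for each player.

E[P1] = 6.21, E[P2] = 1.14

Work:
E[P1] = p·q·π₁(A,X) + p·(1-q)·π₁(A,Y) + (1-p)·q·π₁(B,X) + (1-p)·(1-q)·π₁(B,Y)
= 0.3·0.1·4 + 0.3·0.9·7 + 0.7·0.1·6 + 0.7·0.9·6
= 6.21

E[P2] = 1.14 (similar calculation)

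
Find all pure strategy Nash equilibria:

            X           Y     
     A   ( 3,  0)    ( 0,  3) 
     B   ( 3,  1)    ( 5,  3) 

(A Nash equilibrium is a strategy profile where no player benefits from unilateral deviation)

Nash equilibrium: (B, Y)

Work:
Best responses:
  P1 vs X: payoffs [3, 3] → best response A/B (payoff 3)
  P1 vs Y: payoffs [0, 5] → best response B (payoff 5)
  P2 vs A: payoffs [0, 3] → best response Y (payoff 3)
  P2 vs B: payoffs [1, 3] → best response Y (payoff 3)
Mutual best responses: (B,Y) → Nash equilibria.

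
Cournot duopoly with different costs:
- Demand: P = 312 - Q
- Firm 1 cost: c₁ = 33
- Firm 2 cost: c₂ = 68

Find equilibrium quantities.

q₁* = 104.67, q₂* = 69.67

Work:
Reaction: q₁ = (312 - 33 - q₂)/2
Reaction: q₂ = (312 - 68 - q₁)/2
Solve simultaneously:
q₁* = (312 - 2×33 + 68)/3 = 104.67
q₂* = (312 - 2×68 + 33)/3 = 69.67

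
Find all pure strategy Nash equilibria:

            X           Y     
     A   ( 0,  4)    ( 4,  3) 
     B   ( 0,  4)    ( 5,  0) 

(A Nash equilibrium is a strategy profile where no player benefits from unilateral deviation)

Nash equilibrium: (A, X), (B, X)

Work:
Best responses:
  P1 vs X: payoffs [0, 0] → best response A/B (payoff 0)
  P1 vs Y: payoffs [4, 5] → best response B (payoff 5)
  P2 vs A: payoffs [4, 3] → best response X (payoff 4)
  P2 vs B: payoffs [4, 0] → best response X (payoff 4)
Mutual best responses: (A,X), (B,X) → Nash equilibria.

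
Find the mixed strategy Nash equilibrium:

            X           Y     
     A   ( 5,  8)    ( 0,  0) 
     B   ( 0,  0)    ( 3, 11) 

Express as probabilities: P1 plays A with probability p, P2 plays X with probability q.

p = 0.5789, q = 0.375

Work:
Find probabilities that make opponent indifferent:
P2 chooses q to make P1 indifferent between A and B
P1 chooses p to make P2 indifferent between X and Y
Mixed NE: P1 plays (A: 0.5789, B: 0.4211), P2 plays (X: 0.375, Y: 0.625)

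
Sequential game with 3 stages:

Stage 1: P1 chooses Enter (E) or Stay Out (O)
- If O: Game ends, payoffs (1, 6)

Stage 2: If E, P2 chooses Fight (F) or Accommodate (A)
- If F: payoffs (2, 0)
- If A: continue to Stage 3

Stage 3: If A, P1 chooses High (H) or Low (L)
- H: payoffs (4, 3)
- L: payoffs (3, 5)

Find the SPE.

SPE: (E, A, H); Outcome (4, 3)

Work:
Stage 3: P1 chooses H (4 vs 3)
Stage 2: P2: F->0, A->3 (anticipating H). Choose A
Stage 1: P1: O->1, E->4 (anticipating A, H). Choose E
SPE path: E -> A -> H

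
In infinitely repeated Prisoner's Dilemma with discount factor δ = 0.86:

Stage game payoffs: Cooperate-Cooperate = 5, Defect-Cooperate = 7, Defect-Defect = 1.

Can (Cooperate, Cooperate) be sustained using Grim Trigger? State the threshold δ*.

δ* = 0.3333; since δ = 0.86 ≥ 0.3333, cooperation can be sustained

Work:
For Grim Trigger:
Cooperate forever: 5/(1-δ)
Defect then punished: 7 + 1·δ/(1-δ)
Need: 5/(1-δ) ≥ 7 + 1·δ/(1-δ)
Solving: δ ≥ (T-R)/(T-P) = (7-5)/(7-1) = 0.3333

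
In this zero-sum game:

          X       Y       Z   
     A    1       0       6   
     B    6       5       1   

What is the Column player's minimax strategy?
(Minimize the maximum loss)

Column should play Y, value = 5

Work:
Column player minimizes Row's maximum payoff:
Column X: max payoff to Row = 6
Column Y: max payoff to Row = 5
Column Z: max payoff to Row = 6
Minimum is 5, achieved by column Y.
Minimax strategy: Y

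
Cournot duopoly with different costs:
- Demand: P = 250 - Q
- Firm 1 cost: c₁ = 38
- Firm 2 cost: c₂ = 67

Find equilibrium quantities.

q₁* = 80.33, q₂* = 51.33

Work:
Reaction: q₁ = (250 - 38 - q₂)/2
Reaction: q₂ = (250 - 67 - q₁)/2
Solve simultaneously:
q₁* = (250 - 2×38 + 67)/3 = 80.33
q₂* = (250 - 2×67 + 38)/3 = 51.33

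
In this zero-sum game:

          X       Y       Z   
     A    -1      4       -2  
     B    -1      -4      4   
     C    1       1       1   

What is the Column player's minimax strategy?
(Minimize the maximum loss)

Column should play X, value = 1

Work:
Column player minimizes Row's maximum payoff:
Column X: max payoff to Row = 1
Column Y: max payoff to Row = 4
Column Z: max payoff to Row = 4
Minimum is 1, achieved by column X.
Minimax strategy: X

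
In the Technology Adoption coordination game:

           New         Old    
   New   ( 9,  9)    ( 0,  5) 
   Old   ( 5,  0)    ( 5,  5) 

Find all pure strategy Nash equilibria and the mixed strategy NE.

Pure NE: (New, New) and (Old, Old); Mixed NE: p = 0.5556, q = 0.5556

Work:
Check pure NE:
(New, New): (9, 9) - no unilateral deviation beneficial
(Old, Old): (5, 5) - no unilateral deviation beneficial
Mixed NE: P1 plays New with p = 0.5556, P2 plays New with q = 0.5556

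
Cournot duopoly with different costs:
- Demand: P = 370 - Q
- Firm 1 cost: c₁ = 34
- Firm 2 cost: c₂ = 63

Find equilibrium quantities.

q₁* = 121.67, q₂* = 92.67

Work:
Reaction: q₁ = (370 - 34 - q₂)/2
Reaction: q₂ = (370 - 63 - q₁)/2
Solve simultaneously:
q₁* = (370 - 2×34 + 63)/3 = 121.67
q₂* = (370 - 2×63 + 34)/3 = 92.67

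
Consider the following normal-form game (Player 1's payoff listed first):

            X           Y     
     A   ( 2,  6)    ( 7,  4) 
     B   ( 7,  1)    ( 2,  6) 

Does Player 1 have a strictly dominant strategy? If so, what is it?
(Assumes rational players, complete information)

No strictly dominant strategy exists for Player 1

Work:
A strategy strictly dominates another if it gives a strictly higher payoff against every opponent action. Compare each pair of P1's strategies column-by-column:
  A vs B: [2 vs 7, 7 vs 2] → A does not strictly dominate B (column X: 2 ≤ 7)
  B vs A: [7 vs 2, 2 vs 7] → B does not strictly dominate A (column Y: 2 ≤ 7)
No single strategy strictly dominates all others → no strictly dominant strategy.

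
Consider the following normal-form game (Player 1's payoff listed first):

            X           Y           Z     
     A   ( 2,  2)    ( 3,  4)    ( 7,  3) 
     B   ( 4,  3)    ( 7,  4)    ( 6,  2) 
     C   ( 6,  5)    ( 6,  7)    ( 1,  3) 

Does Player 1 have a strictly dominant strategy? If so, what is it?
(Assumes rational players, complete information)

No strictly dominant strategy exists for Player 1

Work:
A strategy strictly dominates another if it gives a strictly higher payoff against every opponent action. Compare each pair of P1's strategies column-by-column:
  A vs B: [2 vs 4, 3 vs 7, 7 vs 6] → A does not strictly dominate B (column X: 2 ≤ 4)
  A vs C: [2 vs 6, 3 vs 6, 7 vs 1] → A does not strictly dominate C (column X: 2 ≤ 6)
  B vs A: [4 vs 2, 7 vs 3, 6 vs 7] → B does not strictly dominate A (column Z: 6 ≤ 7)
  B vs C: [4 vs 6, 7 vs 6, 6 vs 1] → B does not strictly dominate C (column X: 4 ≤ 6)
  C vs A: [6 vs 2, 6 vs 3, 1 vs 7] → C does not strictly dominate A (column Z: 1 ≤ 7)
  C vs B: [6 vs 4, 6 vs 7, 1 vs 6] → C does not strictly dominate B (column Y: 6 ≤ 7)
No single strategy strictly dominates all others → no strictly dominant strategy.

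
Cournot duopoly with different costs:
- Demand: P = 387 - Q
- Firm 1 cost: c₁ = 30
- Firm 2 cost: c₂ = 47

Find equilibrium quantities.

q₁* = 124.67, q₂* = 107.67

Work:
Reaction: q₁ = (387 - 30 - q₂)/2
Reaction: q₂ = (387 - 47 - q₁)/2
Solve simultaneously:
q₁* = (387 - 2×30 + 47)/3 = 124.67
q₂* = (387 - 2×47 + 30)/3 = 107.67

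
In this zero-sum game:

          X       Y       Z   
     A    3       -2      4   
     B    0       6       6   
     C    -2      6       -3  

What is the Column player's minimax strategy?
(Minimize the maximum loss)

Column should play X, value = 3

Work:
Column player minimizes Row's maximum payoff:
Column X: max payoff to Row = 3
Column Y: max payoff to Row = 6
Column Z: max payoff to Row = 6
Minimum is 3, achieved by column X.
Minimax strategy: X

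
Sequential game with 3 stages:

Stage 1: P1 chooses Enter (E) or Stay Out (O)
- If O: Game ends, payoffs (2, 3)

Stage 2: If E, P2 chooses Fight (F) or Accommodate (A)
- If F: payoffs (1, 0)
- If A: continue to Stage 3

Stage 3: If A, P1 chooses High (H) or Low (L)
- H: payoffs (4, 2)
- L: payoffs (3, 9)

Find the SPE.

SPE: (E, A, H); Outcome (4, 2)

Work:
Stage 3: P1 chooses H (4 vs 3)
Stage 2: P2: F->0, A->2 (anticipating H). Choose A
Stage 1: P1: O->2, E->4 (anticipating A, H). Choose E
SPE path: E -> A -> H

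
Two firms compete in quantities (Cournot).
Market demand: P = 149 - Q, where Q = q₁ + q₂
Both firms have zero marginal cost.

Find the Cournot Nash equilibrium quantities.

q₁* = q₂* = 49.67; P* = 49.67

Work:
Profit: π_i = P·q_i = (a - q_i - q_j)·q_i
FOC: ∂π_i/∂q_i = a - 2q_i - q_j = 0
Reaction function: q_i = (149 - q_j)/2
Symmetry: q* = 149/3 = 49.67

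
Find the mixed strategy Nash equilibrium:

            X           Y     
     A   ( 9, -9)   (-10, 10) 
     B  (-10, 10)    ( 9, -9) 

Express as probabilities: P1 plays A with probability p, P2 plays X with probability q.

p = 0.5, q = 0.5

Work:
Find probabilities that make opponent indifferent:
P2 chooses q to make P1 indifferent between A and B
P1 chooses p to make P2 indifferent between X and Y
Mixed NE: P1 plays (A: 0.5, B: 0.5), P2 plays (X: 0.5, Y: 0.5)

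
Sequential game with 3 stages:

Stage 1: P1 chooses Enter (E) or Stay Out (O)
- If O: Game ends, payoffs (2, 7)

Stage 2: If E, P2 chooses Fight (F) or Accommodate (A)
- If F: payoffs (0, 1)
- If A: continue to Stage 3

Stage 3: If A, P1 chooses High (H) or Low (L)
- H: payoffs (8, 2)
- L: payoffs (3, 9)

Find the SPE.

SPE: (E, A, H); Outcome (8, 2)

Work:
Stage 3: P1 chooses H (8 vs 3)
Stage 2: P2: F->1, A->2 (anticipating H). Choose A
Stage 1: P1: O->2, E->8 (anticipating A, H). Choose E
SPE path: E -> A -> H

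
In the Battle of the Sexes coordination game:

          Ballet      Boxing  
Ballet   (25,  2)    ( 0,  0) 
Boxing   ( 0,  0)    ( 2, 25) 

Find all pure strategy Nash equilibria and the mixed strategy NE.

Pure NE: (Ballet, Ballet) and (Boxing, Boxing); Mixed NE: p = 0.9259, q = 0.0741

Work:
Check pure NE:
(Ballet, Ballet): (25, 2) - no unilateral deviation beneficial
(Boxing, Boxing): (2, 25) - no unilateral deviation beneficial
Mixed NE: P1 plays Ballet with p = 0.9259, P2 plays Ballet with q = 0.0741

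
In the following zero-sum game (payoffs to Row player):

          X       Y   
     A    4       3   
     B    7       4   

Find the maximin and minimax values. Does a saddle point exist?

Maximin = 4, Minimax = 4, Saddle: True

Work:
Row minimums: [3, 4] → maximin = 4
Column maximums: [7, 4] → minimax = 4
Saddle point exists! Game value = 4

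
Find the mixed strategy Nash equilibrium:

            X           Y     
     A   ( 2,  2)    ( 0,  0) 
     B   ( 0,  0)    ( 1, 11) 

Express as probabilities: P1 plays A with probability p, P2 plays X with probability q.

p = 0.8462, q = 0.3333

Work:
Find probabilities that make opponent indifferent:
P2 chooses q to make P1 indifferent between A and B
P1 chooses p to make P2 indifferent between X and Y
Mixed NE: P1 plays (A: 0.8462, B: 0.1538), P2 plays (X: 0.3333, Y: 0.6667)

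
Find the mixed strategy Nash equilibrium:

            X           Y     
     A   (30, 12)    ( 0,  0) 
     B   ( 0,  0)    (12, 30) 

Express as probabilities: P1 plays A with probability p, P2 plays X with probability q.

p = 0.7143, q = 0.2857

Work:
Find probabilities that make opponent indifferent:
P2 chooses q to make P1 indifferent between A and B
P1 chooses p to make P2 indifferent between X and Y
Mixed NE: P1 plays (A: 0.7143, B: 0.2857), P2 plays (X: 0.2857, Y: 0.7143)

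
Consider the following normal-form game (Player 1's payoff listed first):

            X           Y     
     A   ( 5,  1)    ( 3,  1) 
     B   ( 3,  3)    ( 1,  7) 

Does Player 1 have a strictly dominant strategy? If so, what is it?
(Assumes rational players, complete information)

Yes, Player 1's strictly dominant strategy is A

Work:
A strategy strictly dominates another if it gives a strictly higher payoff against every opponent action. Compare each pair of P1's strategies column-by-column:
  A vs B: [5 vs 3, 3 vs 1] → A strictly dominates B
  B vs A: [3 vs 5, 1 vs 3] → B does not strictly dominate A (column X: 3 ≤ 5)
A strictly dominates every other strategy → strictly dominant.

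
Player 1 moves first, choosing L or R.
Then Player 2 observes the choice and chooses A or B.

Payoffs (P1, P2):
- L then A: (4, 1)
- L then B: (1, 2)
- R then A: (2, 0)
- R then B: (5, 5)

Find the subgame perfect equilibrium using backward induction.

P1 plays R, P2 plays B after L and B after R; Payoff (5, 5)

Work:
Backward induction:
After L: P2 chooses B → P1 gets 1
After R: P2 chooses B → P1 gets 5
P1 chooses R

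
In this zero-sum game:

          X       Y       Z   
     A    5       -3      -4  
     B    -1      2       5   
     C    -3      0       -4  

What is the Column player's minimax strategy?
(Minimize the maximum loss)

Column should play Y, value = 2

Work:
Column player minimizes Row's maximum payoff:
Column X: max payoff to Row = 5
Column Y: max payoff to Row = 2
Column Z: max payoff to Row = 5
Minimum is 2, achieved by column Y.
Minimax strategy: Y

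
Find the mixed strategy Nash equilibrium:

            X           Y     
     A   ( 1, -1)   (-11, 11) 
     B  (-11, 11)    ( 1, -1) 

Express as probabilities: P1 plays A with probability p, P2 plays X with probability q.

p = 0.5, q = 0.5

Work:
Find probabilities that make opponent indifferent:
P2 chooses q to make P1 indifferent between A and B
P1 chooses p to make P2 indifferent between X and Y
Mixed NE: P1 plays (A: 0.5, B: 0.5), P2 plays (X: 0.5, Y: 0.5)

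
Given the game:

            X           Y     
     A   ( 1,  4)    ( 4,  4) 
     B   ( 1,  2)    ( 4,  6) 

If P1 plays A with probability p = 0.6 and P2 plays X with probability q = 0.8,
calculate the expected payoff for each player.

E[P1] = 1.6, E[P2] = 3.52

Work:
E[P1] = p·q·π₁(A,X) + p·(1-q)·π₁(A,Y) + (1-p)·q·π₁(B,X) + (1-p)·(1-q)·π₁(B,Y)
= 0.6·0.8·1 + 0.6·0.2·4 + 0.4·0.8·1 + 0.4·0.2·4
= 1.6

E[P2] = 3.52 (similar calculation)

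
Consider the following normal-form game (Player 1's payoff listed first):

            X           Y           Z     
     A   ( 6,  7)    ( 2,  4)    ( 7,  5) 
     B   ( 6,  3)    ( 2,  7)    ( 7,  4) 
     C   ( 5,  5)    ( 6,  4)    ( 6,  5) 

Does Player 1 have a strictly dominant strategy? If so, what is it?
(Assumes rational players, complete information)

No strictly dominant strategy exists for Player 1

Work:
A strategy strictly dominates another if it gives a strictly higher payoff against every opponent action. Compare each pair of P1's strategies column-by-column:
  A vs B: [6 vs 6, 2 vs 2, 7 vs 7] → A does not strictly dominate B (column X: 6 ≤ 6)
  A vs C: [6 vs 5, 2 vs 6, 7 vs 6] → A does not strictly dominate C (column Y: 2 ≤ 6)
  B vs A: [6 vs 6, 2 vs 2, 7 vs 7] → B does not strictly dominate A (column X: 6 ≤ 6)
  B vs C: [6 vs 5, 2 vs 6, 7 vs 6] → B does not strictly dominate C (column Y: 2 ≤ 6)
  C vs A: [5 vs 6, 6 vs 2, 6 vs 7] → C does not strictly dominate A (column X: 5 ≤ 6)
  C vs B: [5 vs 6, 6 vs 2, 6 vs 7] → C does not strictly dominate B (column X: 5 ≤ 6)
No single strategy strictly dominates all others → no strictly dominant strategy.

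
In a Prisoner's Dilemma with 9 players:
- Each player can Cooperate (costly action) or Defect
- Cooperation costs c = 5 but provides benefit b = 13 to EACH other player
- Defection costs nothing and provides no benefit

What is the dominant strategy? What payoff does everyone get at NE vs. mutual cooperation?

Dominant: Defect; NE payoff = 0; Coop payoff = 99

Work:
Defect dominates (saves cost c = 5, benefit to others is external)
NE: All defect → everyone gets 0
If all cooperate: each receives (8)×13 - 5 = 99
Social dilemma: 99 > 0 but NE gives 0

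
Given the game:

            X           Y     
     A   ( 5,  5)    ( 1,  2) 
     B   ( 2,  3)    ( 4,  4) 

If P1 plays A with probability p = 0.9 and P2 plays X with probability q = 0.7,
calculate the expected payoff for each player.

E[P1] = 3.68, E[P2] = 4.02

Work:
E[P1] = p·q·π₁(A,X) + p·(1-q)·π₁(A,Y) + (1-p)·q·π₁(B,X) + (1-p)·(1-q)·π₁(B,Y)
= 0.9·0.7·5 + 0.9·0.3·1 + 0.1·0.7·2 + 0.1·0.3·4
= 3.68

E[P2] = 4.02 (similar calculation)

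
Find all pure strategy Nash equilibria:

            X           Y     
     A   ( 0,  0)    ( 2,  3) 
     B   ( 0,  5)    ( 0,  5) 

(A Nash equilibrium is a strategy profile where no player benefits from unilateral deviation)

Nash equilibrium: (A, Y), (B, X)

Work:
Best responses:
  P1 vs X: payoffs [0, 0] → best response A/B (payoff 0)
  P1 vs Y: payoffs [2, 0] → best response A (payoff 2)
  P2 vs A: payoffs [0, 3] → best response Y (payoff 3)
  P2 vs B: payoffs [5, 5] → best response X/Y (payoff 5)
Mutual best responses: (A,Y), (B,X) → Nash equilibria.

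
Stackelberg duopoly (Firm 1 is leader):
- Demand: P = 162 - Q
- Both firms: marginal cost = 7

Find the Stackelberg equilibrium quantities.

q₁* (leader) = 77.5, q₂* (follower) = 38.75

Work:
Follower's reaction: q₂ = (a - c - q₁)/2
Leader substitutes: π₁ = q₁·(a - q₁ - (a-c-q₁)/2 - c)
FOC: q₁* = (162 - 7)/2 = 77.50
Then: q₂* = (162 - 7 - 77.5)/2 = 38.75
Leader has first-mover advantage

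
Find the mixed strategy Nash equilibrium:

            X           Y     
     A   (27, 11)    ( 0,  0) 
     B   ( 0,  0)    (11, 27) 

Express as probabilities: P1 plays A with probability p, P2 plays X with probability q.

p = 0.7105, q = 0.2895

Work:
Find probabilities that make opponent indifferent:
P2 chooses q to make P1 indifferent between A and B
P1 chooses p to make P2 indifferent between X and Y
Mixed NE: P1 plays (A: 0.7105, B: 0.2895), P2 plays (X: 0.2895, Y: 0.7105)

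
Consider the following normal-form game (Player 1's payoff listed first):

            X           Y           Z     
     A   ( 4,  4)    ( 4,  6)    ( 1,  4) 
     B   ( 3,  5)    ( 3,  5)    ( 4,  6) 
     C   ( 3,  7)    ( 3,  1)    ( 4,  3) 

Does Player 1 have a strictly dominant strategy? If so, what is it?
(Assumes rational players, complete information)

No strictly dominant strategy exists for Player 1

Work:
A strategy strictly dominates another if it gives a strictly higher payoff against every opponent action. Compare each pair of P1's strategies column-by-column:
  A vs B: [4 vs 3, 4 vs 3, 1 vs 4] → A does not strictly dominate B (column Z: 1 ≤ 4)
  A vs C: [4 vs 3, 4 vs 3, 1 vs 4] → A does not strictly dominate C (column Z: 1 ≤ 4)
  B vs A: [3 vs 4, 3 vs 4, 4 vs 1] → B does not strictly dominate A (column X: 3 ≤ 4)
  B vs C: [3 vs 3, 3 vs 3, 4 vs 4] → B does not strictly dominate C (column X: 3 ≤ 3)
  C vs A: [3 vs 4, 3 vs 4, 4 vs 1] → C does not strictly dominate A (column X: 3 ≤ 4)
  C vs B: [3 vs 3, 3 vs 3, 4 vs 4] → C does not strictly dominate B (column X: 3 ≤ 3)
No single strategy strictly dominates all others → no strictly dominant strategy.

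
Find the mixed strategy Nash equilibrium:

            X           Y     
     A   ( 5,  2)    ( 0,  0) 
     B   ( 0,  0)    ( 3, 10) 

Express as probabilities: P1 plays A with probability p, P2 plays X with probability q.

p = 0.8333, q = 0.375

Work:
Find probabilities that make opponent indifferent:
P2 chooses q to make P1 indifferent between A and B
P1 chooses p to make P2 indifferent between X and Y
Mixed NE: P1 plays (A: 0.8333, B: 0.1667), P2 plays (X: 0.375, Y: 0.625)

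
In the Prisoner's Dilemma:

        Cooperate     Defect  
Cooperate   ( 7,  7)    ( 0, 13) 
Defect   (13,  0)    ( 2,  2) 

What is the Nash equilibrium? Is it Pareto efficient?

(Defect, Defect) is NE; not Pareto efficient

Work:
Defect dominates Cooperate for both players:
If P2 cooperates: Defect (13) > Cooperate (7)
If P2 defects: Defect (2) > Cooperate (0)
NE: (Defect, Defect) with payoff (2, 2)
But (Cooperate, Cooperate) = (7, 7) Pareto dominates (2, 2)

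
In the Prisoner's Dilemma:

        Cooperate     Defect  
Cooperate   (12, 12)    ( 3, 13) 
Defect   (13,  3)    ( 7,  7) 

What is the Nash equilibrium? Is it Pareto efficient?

(Defect, Defect) is NE; not Pareto efficient

Work:
Defect dominates Cooperate for both players:
If P2 cooperates: Defect (13) > Cooperate (12)
If P2 defects: Defect (7) > Cooperate (3)
NE: (Defect, Defect) with payoff (7, 7)
But (Cooperate, Cooperate) = (12, 12) Pareto dominates (7, 7)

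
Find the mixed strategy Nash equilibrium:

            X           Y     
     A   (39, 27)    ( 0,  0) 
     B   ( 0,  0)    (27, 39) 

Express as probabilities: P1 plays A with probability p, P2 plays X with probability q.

p = 0.5909, q = 0.4091

Work:
Find probabilities that make opponent indifferent:
P2 chooses q to make P1 indifferent between A and B
P1 chooses p to make P2 indifferent between X and Y
Mixed NE: P1 plays (A: 0.5909, B: 0.4091), P2 plays (X: 0.4091, Y: 0.5909)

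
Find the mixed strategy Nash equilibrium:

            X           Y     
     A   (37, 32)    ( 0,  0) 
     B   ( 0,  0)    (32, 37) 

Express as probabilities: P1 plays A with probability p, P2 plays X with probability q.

p = 0.5362, q = 0.4638

Work:
Find probabilities that make opponent indifferent:
P2 chooses q to make P1 indifferent between A and B
P1 chooses p to make P2 indifferent between X and Y
Mixed NE: P1 plays (A: 0.5362, B: 0.4638), P2 plays (X: 0.4638, Y: 0.5362)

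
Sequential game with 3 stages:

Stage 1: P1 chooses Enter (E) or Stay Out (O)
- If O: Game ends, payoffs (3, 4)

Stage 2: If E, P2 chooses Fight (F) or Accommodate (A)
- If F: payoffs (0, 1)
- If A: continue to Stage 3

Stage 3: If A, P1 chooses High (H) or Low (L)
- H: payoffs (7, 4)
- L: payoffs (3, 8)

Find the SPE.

SPE: (E, A, H); Outcome (7, 4)

Work:
Stage 3: P1 chooses H (7 vs 3)
Stage 2: P2: F->1, A->4 (anticipating H). Choose A
Stage 1: P1: O->3, E->7 (anticipating A, H). Choose E
SPE path: E -> A -> H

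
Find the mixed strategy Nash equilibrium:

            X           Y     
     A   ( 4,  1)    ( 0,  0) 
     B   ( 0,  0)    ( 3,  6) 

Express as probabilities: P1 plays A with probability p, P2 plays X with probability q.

p = 0.8571, q = 0.4286

Work:
Find probabilities that make opponent indifferent:
P2 chooses q to make P1 indifferent between A and B
P1 chooses p to make P2 indifferent between X and Y
Mixed NE: P1 plays (A: 0.8571, B: 0.1429), P2 plays (X: 0.4286, Y: 0.5714)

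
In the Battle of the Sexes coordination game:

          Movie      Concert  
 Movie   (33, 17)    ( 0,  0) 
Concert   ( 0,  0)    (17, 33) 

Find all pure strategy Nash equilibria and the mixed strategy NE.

Pure NE: (Movie, Movie) and (Concert, Concert); Mixed NE: p = 0.66, q = 0.34

Work:
Check pure NE:
(Movie, Movie): (33, 17) - no unilateral deviation beneficial
(Concert, Concert): (17, 33) - no unilateral deviation beneficial
Mixed NE: P1 plays Movie with p = 0.66, P2 plays Movie with q = 0.34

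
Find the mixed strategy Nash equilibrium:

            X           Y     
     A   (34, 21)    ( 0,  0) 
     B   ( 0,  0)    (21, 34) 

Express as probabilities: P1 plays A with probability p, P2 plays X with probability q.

p = 0.6182, q = 0.3818

Work:
Find probabilities that make opponent indifferent:
P2 chooses q to make P1 indifferent between A and B
P1 chooses p to make P2 indifferent between X and Y
Mixed NE: P1 plays (A: 0.6182, B: 0.3818), P2 plays (X: 0.3818, Y: 0.6182)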